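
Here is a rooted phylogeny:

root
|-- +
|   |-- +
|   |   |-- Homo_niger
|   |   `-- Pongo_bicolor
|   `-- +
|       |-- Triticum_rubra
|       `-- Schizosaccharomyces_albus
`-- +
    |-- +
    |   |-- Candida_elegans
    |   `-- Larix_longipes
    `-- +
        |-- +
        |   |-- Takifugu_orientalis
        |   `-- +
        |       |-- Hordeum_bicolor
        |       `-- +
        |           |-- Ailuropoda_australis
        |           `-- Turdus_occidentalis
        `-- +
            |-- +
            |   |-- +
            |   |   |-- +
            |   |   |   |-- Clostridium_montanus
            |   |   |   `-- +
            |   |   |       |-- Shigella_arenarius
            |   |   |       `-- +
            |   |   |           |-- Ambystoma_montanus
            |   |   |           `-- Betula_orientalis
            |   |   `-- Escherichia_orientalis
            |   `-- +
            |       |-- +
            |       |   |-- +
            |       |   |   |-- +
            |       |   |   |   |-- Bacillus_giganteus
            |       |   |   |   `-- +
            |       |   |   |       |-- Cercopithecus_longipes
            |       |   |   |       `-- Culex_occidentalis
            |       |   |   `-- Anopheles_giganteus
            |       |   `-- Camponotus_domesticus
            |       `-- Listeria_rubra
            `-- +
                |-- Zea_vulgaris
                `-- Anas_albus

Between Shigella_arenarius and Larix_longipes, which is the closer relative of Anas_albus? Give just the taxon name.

Shigella_arenarius

The MRCA of Anas_albus and Shigella_arenarius subtends ((((Clostridium_montanus,(Shigella_arenarius,(Ambystoma_montanus,Betula_orientalis))),Escherichia_orientalis),((((Bacillus_giganteus,(Cercopithecus_longipes,Culex_occidentalis)),Anopheles_giganteus),Camponotus_domesticus),Listeria_rubra)),(Zea_vulgaris,Anas_albus)) (13 taxa).
The MRCA of Anas_albus and Larix_longipes subtends ((Candida_elegans,Larix_longipes),((Takifugu_orientalis,(Hordeum_bicolor,(Ailuropoda_australis,Turdus_occidentalis))),((((Clostridium_montanus,(Shigella_arenarius,(Ambystoma_montanus,Betula_orientalis))),Escherichia_orientalis),((((Bacillus_giganteus,(Cercopithecus_longipes,Culex_occidentalis)),Anopheles_giganteus),Camponotus_domesticus),Listeria_rubra)),(Zea_vulgaris,Anas_albus)))) (19 taxa).
The first is nested inside the second, so Anas_albus shares a more recent common ancestor with Shigella_arenarius.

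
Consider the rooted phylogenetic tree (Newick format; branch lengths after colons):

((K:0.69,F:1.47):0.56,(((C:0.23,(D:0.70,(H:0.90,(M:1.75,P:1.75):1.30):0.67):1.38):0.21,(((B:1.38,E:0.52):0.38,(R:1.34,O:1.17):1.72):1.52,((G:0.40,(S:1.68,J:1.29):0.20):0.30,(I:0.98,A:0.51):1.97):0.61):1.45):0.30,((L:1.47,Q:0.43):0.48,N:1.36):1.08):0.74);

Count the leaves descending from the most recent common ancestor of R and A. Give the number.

The MRCA of R and A is the node subtending (((B,E),(R,O)),((G,(S,J)),(I,A))).
That clade contains 9 terminal taxa: A, B, E, G, I, J, O, R, S.

9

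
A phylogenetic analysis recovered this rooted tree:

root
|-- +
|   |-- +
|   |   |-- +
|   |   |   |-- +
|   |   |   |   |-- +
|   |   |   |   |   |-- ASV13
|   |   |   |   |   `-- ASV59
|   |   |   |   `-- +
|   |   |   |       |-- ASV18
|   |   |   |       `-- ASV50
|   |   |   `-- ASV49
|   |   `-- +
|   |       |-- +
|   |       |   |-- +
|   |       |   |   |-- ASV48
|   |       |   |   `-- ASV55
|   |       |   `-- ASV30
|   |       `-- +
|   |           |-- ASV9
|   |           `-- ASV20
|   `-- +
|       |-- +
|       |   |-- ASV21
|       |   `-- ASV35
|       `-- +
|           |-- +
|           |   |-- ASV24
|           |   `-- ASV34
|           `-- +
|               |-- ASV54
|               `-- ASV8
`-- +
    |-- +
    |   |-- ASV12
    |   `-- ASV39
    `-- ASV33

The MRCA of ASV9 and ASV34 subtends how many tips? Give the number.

16

The MRCA of ASV9 and ASV34 is the node subtending (((((ASV13,ASV59),(ASV18,ASV50)),ASV49),(((ASV48,ASV55),ASV30),(ASV9,ASV20))),((ASV21,ASV35),((ASV24,ASV34),(ASV54,ASV8)))).
That clade contains 16 terminal taxa: ASV13, ASV18, ASV20, ASV21, ASV24, ASV30, ASV34, ASV35, ASV48, ASV49, ASV50, ASV54, ASV55, ASV59, ASV8, ASV9.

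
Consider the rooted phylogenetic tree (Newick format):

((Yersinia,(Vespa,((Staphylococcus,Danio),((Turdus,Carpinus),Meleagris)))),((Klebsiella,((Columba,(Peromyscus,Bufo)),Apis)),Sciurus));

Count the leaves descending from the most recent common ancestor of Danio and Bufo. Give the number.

13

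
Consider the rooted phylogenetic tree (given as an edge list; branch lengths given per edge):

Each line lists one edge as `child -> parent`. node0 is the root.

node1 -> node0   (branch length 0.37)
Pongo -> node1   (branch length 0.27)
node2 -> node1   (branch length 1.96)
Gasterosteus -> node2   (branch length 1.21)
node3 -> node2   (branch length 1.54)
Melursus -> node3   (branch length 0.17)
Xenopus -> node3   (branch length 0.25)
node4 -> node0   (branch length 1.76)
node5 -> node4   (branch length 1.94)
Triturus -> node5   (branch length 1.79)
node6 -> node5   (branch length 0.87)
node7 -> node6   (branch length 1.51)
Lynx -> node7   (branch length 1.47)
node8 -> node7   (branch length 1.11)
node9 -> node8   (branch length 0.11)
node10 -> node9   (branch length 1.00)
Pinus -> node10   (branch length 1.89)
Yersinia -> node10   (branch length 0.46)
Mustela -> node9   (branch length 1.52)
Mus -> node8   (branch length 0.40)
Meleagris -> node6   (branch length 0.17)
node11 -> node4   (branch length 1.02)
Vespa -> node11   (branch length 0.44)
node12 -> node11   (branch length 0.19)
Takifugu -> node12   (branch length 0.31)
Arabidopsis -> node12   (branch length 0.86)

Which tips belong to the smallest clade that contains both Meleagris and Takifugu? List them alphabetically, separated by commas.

Tracing Meleagris: it sits inside ((Lynx,(((Pinus,Yersinia),Mustela),Mus)),Meleagris).
Tracing Takifugu: it sits inside (Takifugu,Arabidopsis).
The smallest clade enclosing both is ((Triturus,((Lynx,(((Pinus,Yersinia),Mustela),Mus)),Meleagris)),(Vespa,(Takifugu,Arabidopsis))); the answer is its 10 terminal taxa in alphabetical order.

Arabidopsis, Lynx, Meleagris, Mus, Mustela, Pinus, Takifugu, Triturus, Vespa, Yersinia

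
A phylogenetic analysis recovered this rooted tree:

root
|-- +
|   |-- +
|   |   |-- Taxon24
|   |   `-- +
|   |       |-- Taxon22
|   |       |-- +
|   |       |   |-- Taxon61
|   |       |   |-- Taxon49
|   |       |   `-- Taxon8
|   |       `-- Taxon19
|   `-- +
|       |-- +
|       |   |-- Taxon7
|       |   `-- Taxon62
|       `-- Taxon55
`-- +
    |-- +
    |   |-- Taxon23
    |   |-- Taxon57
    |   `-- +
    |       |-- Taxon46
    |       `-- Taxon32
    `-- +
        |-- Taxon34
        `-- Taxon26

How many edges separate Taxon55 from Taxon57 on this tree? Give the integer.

The MRCA of Taxon55 and Taxon57 is the root of the tree.
From Taxon55 up to that node: 3 branches. From Taxon57 up to the same node: 3 branches. Total: 3 + 3 = 6.

6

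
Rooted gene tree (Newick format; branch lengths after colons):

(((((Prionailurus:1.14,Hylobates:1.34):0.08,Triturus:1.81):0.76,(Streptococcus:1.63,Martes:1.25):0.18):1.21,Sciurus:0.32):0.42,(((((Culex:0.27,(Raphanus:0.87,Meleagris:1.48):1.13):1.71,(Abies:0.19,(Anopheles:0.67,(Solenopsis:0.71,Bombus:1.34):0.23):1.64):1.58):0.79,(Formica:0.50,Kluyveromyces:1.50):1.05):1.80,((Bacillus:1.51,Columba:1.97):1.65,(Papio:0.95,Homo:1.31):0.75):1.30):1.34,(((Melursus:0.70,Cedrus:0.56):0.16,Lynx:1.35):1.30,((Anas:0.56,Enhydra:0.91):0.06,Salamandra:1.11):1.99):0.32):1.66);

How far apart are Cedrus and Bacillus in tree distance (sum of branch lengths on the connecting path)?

8.14

The path runs Cedrus → … → MRCA → … → Bacillus; the MRCA is the node subtending (((((Culex,(Raphanus,Meleagris)),(Abies,(Anopheles,(Solenopsis,Bombus)))),(Formica,Kluyveromyces)),((Bacillus,Columba),(Papio,Homo))),(((Melursus,Cedrus),Lynx),((Anas,Enhydra),Salamandra))).
Branch lengths along that path: 0.56 + 0.16 + 1.30 + 0.32 + 1.34 + 1.30 + 1.65 + 1.51 = 8.14.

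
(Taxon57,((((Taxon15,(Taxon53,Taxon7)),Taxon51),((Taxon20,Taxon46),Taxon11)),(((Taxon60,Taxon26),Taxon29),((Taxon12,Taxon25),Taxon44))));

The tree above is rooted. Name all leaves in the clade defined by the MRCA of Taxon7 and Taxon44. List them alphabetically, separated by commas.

Tracing Taxon7: it sits inside (Taxon53,Taxon7).
Tracing Taxon44: it sits inside ((Taxon12,Taxon25),Taxon44).
The smallest clade enclosing both is ((((Taxon15,(Taxon53,Taxon7)),Taxon51),((Taxon20,Taxon46),Taxon11)),(((Taxon60,Taxon26),Taxon29),((Taxon12,Taxon25),Taxon44))); the answer is its 13 terminal taxa in alphabetical order.

Taxon11, Taxon12, Taxon15, Taxon20, Taxon25, Taxon26, Taxon29, Taxon44, Taxon46, Taxon51, Taxon53, Taxon60, Taxon7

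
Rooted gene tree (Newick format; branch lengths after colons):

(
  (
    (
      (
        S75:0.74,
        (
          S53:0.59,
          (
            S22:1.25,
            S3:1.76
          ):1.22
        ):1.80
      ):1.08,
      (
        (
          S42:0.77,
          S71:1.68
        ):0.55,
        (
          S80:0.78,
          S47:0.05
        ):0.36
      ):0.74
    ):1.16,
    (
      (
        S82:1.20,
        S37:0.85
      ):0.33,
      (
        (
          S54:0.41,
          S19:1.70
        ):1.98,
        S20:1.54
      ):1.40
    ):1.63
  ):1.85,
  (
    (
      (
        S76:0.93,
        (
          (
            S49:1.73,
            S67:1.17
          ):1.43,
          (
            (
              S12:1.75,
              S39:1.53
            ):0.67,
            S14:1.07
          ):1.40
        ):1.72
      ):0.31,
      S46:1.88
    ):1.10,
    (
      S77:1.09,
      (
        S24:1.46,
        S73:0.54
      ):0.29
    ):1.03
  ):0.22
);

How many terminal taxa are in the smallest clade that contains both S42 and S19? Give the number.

13

The MRCA of S42 and S19 is the node subtending (((S75,(S53,(S22,S3))),((S42,S71),(S80,S47))),((S82,S37),((S54,S19),S20))).
That clade contains 13 terminal taxa: S19, S20, S22, S3, S37, S42, S47, S53, S54, S71, S75, S80, S82.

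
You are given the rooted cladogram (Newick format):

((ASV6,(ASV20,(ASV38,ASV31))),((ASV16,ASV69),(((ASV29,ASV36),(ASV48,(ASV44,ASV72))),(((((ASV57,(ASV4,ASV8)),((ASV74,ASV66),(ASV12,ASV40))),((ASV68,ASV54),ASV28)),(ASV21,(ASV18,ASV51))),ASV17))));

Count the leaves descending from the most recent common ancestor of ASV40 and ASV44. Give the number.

19

The MRCA of ASV40 and ASV44 is the node subtending (((ASV29,ASV36),(ASV48,(ASV44,ASV72))),(((((ASV57,(ASV4,ASV8)),((ASV74,ASV66),(ASV12,ASV40))),((ASV68,ASV54),ASV28)),(ASV21,(ASV18,ASV51))),ASV17)).
That clade contains 19 terminal taxa: ASV12, ASV17, ASV18, ASV21, ASV28, ASV29, ASV36, ASV4, ASV40, ASV44, ASV48, ASV51, ASV54, ASV57, ASV66, ASV68, ASV72, ASV74, ASV8.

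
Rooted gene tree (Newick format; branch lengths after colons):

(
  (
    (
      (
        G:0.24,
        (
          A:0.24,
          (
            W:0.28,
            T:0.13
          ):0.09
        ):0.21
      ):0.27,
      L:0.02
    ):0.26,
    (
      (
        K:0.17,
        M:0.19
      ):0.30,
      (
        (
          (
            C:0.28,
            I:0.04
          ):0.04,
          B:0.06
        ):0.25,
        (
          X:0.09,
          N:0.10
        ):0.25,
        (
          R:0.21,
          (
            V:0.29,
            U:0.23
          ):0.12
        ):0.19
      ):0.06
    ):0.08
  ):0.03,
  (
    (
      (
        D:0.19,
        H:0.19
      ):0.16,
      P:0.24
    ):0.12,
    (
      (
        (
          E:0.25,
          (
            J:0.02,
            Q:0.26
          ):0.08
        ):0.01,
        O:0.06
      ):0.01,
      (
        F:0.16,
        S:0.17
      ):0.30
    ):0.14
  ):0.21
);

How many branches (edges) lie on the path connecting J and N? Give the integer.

11

The MRCA of J and N is the root of the tree.
From J up to that node: 6 branches. From N up to the same node: 5 branches. Total: 6 + 5 = 11.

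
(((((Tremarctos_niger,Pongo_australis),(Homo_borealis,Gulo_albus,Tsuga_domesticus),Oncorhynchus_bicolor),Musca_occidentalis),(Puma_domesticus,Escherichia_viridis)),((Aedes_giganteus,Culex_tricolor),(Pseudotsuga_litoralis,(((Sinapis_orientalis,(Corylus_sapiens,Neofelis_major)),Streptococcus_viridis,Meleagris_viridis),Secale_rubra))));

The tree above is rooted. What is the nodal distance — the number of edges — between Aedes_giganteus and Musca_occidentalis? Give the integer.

The MRCA of Aedes_giganteus and Musca_occidentalis is the root of the tree.
From Aedes_giganteus up to that node: 3 branches. From Musca_occidentalis up to the same node: 3 branches. Total: 3 + 3 = 6.

6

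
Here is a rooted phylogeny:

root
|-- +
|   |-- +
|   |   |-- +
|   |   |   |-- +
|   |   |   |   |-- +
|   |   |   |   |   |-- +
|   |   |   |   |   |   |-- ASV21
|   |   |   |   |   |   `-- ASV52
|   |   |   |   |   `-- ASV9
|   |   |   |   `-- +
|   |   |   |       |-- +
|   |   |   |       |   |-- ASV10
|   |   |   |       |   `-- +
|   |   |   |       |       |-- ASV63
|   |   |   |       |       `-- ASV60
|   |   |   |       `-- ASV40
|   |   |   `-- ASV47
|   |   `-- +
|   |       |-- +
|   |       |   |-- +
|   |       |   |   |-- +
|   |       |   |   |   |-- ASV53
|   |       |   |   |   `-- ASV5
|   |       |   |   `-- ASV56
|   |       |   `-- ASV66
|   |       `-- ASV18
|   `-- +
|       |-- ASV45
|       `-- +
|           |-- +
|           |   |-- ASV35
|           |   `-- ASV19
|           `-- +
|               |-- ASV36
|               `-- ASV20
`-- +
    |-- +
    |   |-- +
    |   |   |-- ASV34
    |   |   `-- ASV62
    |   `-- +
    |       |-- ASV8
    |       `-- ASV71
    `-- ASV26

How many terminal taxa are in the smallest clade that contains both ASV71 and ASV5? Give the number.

The MRCA of ASV71 and ASV5 is the root, so the clade is the entire tree.
That clade contains 23 terminal taxa: ASV10, ASV18, ASV19, ASV20, ASV21, ASV26, ASV34, ASV35, ASV36, ASV40, ASV45, ASV47, ASV5, ASV52, ASV53, ASV56, ASV60, ASV62, ASV63, ASV66, ASV71, ASV8, ASV9.

23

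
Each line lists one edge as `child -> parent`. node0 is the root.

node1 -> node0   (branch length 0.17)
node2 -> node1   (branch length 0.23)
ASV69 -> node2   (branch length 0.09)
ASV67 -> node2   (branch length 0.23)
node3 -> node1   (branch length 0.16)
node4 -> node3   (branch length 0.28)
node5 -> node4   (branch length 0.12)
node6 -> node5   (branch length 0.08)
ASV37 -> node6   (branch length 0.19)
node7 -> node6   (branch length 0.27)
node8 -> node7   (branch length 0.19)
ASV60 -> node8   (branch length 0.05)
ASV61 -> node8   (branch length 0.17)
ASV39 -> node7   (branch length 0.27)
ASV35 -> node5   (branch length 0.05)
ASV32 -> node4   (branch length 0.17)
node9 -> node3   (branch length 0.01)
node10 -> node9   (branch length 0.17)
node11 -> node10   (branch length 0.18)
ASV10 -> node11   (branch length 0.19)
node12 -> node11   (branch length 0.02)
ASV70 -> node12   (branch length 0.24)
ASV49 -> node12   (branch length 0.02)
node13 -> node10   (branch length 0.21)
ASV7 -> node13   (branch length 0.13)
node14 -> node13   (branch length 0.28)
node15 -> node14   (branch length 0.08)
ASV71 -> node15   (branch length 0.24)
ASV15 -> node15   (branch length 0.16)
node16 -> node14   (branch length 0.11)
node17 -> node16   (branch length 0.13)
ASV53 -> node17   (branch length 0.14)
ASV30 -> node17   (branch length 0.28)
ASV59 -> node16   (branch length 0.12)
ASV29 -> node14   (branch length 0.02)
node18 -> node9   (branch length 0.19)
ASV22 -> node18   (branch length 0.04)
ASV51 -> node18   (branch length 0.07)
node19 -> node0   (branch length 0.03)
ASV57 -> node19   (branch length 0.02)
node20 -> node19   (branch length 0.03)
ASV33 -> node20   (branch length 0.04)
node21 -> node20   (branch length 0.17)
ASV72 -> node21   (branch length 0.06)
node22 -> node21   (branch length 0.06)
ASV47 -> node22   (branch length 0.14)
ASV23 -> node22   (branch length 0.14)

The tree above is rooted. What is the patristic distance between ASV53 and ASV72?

The path runs ASV53 → … → MRCA → … → ASV72; the MRCA is the root of the tree.
Branch lengths along that path: 0.14 + 0.13 + 0.11 + 0.28 + 0.21 + 0.17 + 0.01 + 0.16 + 0.17 + 0.03 + 0.03 + 0.17 + 0.06 = 1.67.

1.67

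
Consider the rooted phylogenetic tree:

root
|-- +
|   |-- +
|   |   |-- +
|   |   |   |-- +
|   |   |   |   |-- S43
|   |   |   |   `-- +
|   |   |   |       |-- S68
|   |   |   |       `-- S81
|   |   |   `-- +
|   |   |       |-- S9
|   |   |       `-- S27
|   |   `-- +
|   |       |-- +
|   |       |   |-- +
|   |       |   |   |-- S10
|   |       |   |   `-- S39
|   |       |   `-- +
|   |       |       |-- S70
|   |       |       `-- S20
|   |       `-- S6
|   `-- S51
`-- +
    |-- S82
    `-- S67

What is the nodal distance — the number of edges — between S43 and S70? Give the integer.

The MRCA of S43 and S70 is the node subtending (((S43,(S68,S81)),(S9,S27)),(((S10,S39),(S70,S20)),S6)).
From S43 up to that node: 3 branches. From S70 up to the same node: 4 branches. Total: 3 + 4 = 7.

7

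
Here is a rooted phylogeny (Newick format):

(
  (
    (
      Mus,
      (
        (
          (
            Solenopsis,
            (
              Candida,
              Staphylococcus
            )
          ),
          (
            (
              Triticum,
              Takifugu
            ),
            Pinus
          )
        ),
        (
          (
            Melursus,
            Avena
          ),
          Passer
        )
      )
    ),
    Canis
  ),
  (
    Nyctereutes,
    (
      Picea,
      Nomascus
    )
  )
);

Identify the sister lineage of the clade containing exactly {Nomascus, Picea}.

Nyctereutes

The clade containing exactly {Nomascus, Picea} attaches to the tree at the node subtending (Nyctereutes,(Picea,Nomascus)).
The other lineage descending from that same node — the sister group — is the single tip Nyctereutes.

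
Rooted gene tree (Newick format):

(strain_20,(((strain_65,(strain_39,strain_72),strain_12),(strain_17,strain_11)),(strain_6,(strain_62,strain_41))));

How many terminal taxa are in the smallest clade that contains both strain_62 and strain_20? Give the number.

10

The MRCA of strain_62 and strain_20 is the root, so the clade is the entire tree.
That clade contains 10 terminal taxa: strain_11, strain_12, strain_17, strain_20, strain_39, strain_41, strain_6, strain_62, strain_65, strain_72.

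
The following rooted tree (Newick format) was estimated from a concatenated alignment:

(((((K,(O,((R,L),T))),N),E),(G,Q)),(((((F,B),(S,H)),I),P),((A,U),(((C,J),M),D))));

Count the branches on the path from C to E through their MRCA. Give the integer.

The MRCA of C and E is the root of the tree.
From C up to that node: 6 branches. From E up to the same node: 3 branches. Total: 6 + 3 = 9.

9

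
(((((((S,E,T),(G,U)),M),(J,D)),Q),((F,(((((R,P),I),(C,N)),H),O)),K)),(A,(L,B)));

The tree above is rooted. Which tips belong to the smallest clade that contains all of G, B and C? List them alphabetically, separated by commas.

Tracing G: it sits inside (G,U).
Tracing B: it sits inside (L,B).
Tracing C: it sits inside (C,N).
The smallest clade enclosing all 3 is the whole tree (their MRCA is the root), so the answer is all 21 tips in alphabetical order.

A, B, C, D, E, F, G, H, I, J, K, L, M, N, O, P, Q, R, S, T, U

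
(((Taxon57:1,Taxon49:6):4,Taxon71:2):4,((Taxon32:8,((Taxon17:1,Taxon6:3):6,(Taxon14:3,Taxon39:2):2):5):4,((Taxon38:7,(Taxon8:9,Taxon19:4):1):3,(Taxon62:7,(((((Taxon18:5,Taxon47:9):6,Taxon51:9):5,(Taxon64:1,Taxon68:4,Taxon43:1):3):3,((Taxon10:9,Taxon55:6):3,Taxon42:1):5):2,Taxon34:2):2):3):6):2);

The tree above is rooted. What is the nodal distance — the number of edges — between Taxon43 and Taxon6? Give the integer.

11

The MRCA of Taxon43 and Taxon6 is the node subtending ((Taxon32,((Taxon17,Taxon6),(Taxon14,Taxon39))),((Taxon38,(Taxon8,Taxon19)),(Taxon62,(((((Taxon18,Taxon47),Taxon51),(Taxon64,Taxon68,Taxon43)),((Taxon10,Taxon55),Taxon42)),Taxon34)))).
From Taxon43 up to that node: 7 branches. From Taxon6 up to the same node: 4 branches. Total: 7 + 4 = 11.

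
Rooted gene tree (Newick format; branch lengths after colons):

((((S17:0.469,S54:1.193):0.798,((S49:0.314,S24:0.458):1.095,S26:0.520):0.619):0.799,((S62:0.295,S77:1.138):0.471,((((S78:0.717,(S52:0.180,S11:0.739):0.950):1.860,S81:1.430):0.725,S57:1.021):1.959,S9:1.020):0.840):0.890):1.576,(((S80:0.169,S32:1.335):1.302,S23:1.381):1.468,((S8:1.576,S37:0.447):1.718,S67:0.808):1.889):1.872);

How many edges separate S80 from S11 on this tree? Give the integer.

12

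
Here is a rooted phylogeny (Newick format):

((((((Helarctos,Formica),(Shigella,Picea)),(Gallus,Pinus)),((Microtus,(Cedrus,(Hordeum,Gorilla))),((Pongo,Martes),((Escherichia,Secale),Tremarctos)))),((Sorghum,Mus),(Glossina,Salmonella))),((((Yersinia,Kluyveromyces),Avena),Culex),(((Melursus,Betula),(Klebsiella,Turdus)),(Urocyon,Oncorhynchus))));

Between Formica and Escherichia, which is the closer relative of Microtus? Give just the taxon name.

The MRCA of Microtus and Escherichia subtends ((Microtus,(Cedrus,(Hordeum,Gorilla))),((Pongo,Martes),((Escherichia,Secale),Tremarctos))) (9 taxa).
The MRCA of Microtus and Formica subtends ((((Helarctos,Formica),(Shigella,Picea)),(Gallus,Pinus)),((Microtus,(Cedrus,(Hordeum,Gorilla))),((Pongo,Martes),((Escherichia,Secale),Tremarctos)))) (15 taxa).
The first is nested inside the second, so Microtus shares a more recent common ancestor with Escherichia.

Escherichia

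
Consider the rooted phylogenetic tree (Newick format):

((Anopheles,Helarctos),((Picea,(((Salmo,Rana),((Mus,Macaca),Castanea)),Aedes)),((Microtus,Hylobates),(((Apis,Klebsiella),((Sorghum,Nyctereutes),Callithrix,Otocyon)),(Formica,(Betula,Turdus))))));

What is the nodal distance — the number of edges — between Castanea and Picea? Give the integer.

The MRCA of Castanea and Picea is the node subtending (Picea,(((Salmo,Rana),((Mus,Macaca),Castanea)),Aedes)).
From Castanea up to that node: 4 branches. From Picea up to the same node: 1 branch. Total: 4 + 1 = 5.

5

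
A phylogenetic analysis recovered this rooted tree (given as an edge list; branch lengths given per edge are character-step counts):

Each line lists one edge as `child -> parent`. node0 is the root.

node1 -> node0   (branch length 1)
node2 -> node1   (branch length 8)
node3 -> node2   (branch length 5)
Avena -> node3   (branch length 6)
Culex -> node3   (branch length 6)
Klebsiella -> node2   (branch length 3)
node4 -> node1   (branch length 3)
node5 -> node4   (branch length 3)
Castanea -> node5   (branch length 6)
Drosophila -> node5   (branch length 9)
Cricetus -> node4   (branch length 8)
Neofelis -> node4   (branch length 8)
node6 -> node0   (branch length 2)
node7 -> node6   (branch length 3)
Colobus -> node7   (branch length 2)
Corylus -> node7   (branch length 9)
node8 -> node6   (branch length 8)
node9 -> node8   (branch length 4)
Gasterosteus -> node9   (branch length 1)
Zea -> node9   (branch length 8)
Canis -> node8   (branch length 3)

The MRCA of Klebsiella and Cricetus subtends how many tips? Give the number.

The MRCA of Klebsiella and Cricetus is the node subtending (((Avena,Culex),Klebsiella),((Castanea,Drosophila),Cricetus,Neofelis)).
That clade contains 7 terminal taxa: Avena, Castanea, Cricetus, Culex, Drosophila, Klebsiella, Neofelis.

7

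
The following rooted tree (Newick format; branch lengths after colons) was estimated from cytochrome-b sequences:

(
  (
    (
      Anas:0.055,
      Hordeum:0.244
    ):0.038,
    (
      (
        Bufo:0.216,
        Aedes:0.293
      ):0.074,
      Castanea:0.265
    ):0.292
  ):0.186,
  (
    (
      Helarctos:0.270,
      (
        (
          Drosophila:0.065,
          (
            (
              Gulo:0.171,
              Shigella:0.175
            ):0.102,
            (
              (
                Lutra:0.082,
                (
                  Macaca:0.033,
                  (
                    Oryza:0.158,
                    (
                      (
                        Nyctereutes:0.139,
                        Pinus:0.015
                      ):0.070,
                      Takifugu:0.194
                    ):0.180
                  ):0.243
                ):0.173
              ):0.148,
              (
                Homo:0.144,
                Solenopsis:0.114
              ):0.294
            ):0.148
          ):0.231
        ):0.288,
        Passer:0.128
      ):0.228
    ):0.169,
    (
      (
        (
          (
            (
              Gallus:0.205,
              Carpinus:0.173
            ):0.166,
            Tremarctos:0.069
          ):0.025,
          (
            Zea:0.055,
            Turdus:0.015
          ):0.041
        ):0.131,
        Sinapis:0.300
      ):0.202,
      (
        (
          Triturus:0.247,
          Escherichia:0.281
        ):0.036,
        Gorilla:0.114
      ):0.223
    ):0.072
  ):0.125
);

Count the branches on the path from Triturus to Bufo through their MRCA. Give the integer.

9

The MRCA of Triturus and Bufo is the root of the tree.
From Triturus up to that node: 5 branches. From Bufo up to the same node: 4 branches. Total: 5 + 4 = 9.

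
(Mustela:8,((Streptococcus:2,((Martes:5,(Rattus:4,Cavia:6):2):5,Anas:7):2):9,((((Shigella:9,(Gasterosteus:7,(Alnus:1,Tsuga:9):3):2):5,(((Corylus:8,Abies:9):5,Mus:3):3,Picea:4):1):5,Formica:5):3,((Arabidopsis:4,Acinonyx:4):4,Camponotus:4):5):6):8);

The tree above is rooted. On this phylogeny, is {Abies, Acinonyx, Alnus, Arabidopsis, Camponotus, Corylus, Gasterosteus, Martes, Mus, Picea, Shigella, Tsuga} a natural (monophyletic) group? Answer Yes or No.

The MRCA of the listed taxa subtends ((Streptococcus,((Martes,(Rattus,Cavia)),Anas)),((((Shigella,(Gasterosteus,(Alnus,Tsuga))),(((Corylus,Abies),Mus),Picea)),Formica),((Arabidopsis,Acinonyx),Camponotus))).
That clade also contains Anas, Cavia, Formica, Rattus, Streptococcus, which are not in the proposed group, so the group is not monophyletic.

No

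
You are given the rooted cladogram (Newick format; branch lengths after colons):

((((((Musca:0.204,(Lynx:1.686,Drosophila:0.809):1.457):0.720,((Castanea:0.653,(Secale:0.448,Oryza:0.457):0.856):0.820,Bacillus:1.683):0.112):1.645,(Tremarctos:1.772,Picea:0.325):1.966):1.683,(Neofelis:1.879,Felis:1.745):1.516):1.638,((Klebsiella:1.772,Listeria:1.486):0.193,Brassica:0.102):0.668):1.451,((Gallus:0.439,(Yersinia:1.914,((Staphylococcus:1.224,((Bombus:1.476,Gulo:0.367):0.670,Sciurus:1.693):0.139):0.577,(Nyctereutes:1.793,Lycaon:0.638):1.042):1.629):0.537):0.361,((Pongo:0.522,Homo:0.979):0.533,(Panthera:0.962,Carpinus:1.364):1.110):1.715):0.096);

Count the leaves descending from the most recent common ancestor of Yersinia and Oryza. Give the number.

26

The MRCA of Yersinia and Oryza is the root, so the clade is the entire tree.
That clade contains 26 terminal taxa: Bacillus, Bombus, Brassica, Carpinus, Castanea, Drosophila, Felis, Gallus, Gulo, Homo, Klebsiella, Listeria, Lycaon, Lynx, Musca, Neofelis, Nyctereutes, Oryza, Panthera, Picea, Pongo, Sciurus, Secale, Staphylococcus, Tremarctos, Yersinia.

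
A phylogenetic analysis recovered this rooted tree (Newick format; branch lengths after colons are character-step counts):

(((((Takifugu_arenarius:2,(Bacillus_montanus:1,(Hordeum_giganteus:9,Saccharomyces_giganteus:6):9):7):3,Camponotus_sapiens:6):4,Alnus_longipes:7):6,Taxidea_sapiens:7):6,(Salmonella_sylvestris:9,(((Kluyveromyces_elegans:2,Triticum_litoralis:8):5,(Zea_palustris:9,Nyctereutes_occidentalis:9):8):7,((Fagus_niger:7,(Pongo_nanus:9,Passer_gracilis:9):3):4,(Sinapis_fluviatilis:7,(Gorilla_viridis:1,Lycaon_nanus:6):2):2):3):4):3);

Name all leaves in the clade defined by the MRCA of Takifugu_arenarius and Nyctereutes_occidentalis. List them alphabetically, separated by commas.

Tracing Takifugu_arenarius: it sits inside (Takifugu_arenarius,(Bacillus_montanus,(Hordeum_giganteus,Saccharomyces_giganteus))).
Tracing Nyctereutes_occidentalis: it sits inside (Zea_palustris,Nyctereutes_occidentalis).
The smallest clade enclosing both is the whole tree (their MRCA is the root), so the answer is all 18 tips in alphabetical order.

Alnus_longipes, Bacillus_montanus, Camponotus_sapiens, Fagus_niger, Gorilla_viridis, Hordeum_giganteus, Kluyveromyces_elegans, Lycaon_nanus, Nyctereutes_occidentalis, Passer_gracilis, Pongo_nanus, Saccharomyces_giganteus, Salmonella_sylvestris, Sinapis_fluviatilis, Takifugu_arenarius, Taxidea_sapiens, Triticum_litoralis, Zea_palustris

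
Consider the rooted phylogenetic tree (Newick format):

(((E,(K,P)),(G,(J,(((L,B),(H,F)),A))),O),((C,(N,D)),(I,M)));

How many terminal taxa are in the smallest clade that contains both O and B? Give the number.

The MRCA of O and B is the node subtending ((E,(K,P)),(G,(J,(((L,B),(H,F)),A))),O).
That clade contains 11 terminal taxa: A, B, E, F, G, H, J, K, L, O, P.

11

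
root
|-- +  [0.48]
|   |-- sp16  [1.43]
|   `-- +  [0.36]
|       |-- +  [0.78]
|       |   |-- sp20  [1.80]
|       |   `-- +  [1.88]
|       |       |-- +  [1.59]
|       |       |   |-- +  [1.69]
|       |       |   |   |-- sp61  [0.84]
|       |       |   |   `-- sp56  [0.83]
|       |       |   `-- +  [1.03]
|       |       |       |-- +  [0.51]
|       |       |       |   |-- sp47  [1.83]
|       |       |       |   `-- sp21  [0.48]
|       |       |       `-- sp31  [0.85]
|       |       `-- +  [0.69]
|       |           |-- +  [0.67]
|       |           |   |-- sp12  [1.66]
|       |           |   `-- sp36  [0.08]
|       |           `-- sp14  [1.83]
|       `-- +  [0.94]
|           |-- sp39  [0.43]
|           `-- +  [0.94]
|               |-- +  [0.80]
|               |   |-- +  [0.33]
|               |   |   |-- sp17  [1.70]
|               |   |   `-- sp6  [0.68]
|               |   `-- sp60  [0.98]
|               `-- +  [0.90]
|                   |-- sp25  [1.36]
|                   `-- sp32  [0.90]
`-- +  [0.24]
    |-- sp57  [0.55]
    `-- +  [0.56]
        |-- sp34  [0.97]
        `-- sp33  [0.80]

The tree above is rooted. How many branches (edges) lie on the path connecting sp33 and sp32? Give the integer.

The MRCA of sp33 and sp32 is the root of the tree.
From sp33 up to that node: 3 branches. From sp32 up to the same node: 6 branches. Total: 3 + 6 = 9.

9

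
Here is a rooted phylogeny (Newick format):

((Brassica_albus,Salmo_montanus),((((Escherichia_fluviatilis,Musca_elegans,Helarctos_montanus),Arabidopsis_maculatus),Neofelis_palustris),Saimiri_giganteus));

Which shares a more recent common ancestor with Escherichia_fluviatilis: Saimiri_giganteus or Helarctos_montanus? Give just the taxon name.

Helarctos_montanus

The MRCA of Escherichia_fluviatilis and Helarctos_montanus subtends (Escherichia_fluviatilis,Musca_elegans,Helarctos_montanus) (3 taxa).
The MRCA of Escherichia_fluviatilis and Saimiri_giganteus subtends ((((Escherichia_fluviatilis,Musca_elegans,Helarctos_montanus),Arabidopsis_maculatus),Neofelis_palustris),Saimiri_giganteus) (6 taxa).
The first is nested inside the second, so Escherichia_fluviatilis shares a more recent common ancestor with Helarctos_montanus.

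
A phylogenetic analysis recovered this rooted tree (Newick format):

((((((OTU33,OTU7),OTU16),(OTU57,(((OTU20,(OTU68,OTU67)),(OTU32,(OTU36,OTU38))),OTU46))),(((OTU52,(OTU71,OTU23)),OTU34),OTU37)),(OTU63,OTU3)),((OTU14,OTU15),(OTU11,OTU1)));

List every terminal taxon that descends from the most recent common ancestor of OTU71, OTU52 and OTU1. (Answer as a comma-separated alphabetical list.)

OTU1, OTU11, OTU14, OTU15, OTU16, OTU20, OTU23, OTU3, OTU32, OTU33, OTU34, OTU36, OTU37, OTU38, OTU46, OTU52, OTU57, OTU63, OTU67, OTU68, OTU7, OTU71

Tracing OTU71: it sits inside (OTU71,OTU23).
Tracing OTU52: it sits inside (OTU52,(OTU71,OTU23)).
Tracing OTU1: it sits inside (OTU11,OTU1).
The smallest clade enclosing all 3 is the whole tree (their MRCA is the root), so the answer is all 22 tips in alphabetical order.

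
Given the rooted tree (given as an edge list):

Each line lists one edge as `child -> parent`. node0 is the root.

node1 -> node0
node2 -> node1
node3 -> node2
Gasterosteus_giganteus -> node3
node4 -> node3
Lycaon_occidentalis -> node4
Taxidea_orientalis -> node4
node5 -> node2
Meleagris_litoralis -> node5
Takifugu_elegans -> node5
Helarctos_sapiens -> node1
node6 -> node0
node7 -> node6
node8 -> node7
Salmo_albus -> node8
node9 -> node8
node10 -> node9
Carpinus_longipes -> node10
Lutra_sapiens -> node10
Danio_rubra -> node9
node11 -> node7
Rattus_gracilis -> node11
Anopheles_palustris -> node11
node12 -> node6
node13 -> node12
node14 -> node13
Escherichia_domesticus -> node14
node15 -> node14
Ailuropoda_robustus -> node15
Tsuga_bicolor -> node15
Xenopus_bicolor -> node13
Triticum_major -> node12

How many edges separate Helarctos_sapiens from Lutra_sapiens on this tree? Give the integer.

The MRCA of Helarctos_sapiens and Lutra_sapiens is the root of the tree.
From Helarctos_sapiens up to that node: 2 branches. From Lutra_sapiens up to the same node: 6 branches. Total: 2 + 6 = 8.

8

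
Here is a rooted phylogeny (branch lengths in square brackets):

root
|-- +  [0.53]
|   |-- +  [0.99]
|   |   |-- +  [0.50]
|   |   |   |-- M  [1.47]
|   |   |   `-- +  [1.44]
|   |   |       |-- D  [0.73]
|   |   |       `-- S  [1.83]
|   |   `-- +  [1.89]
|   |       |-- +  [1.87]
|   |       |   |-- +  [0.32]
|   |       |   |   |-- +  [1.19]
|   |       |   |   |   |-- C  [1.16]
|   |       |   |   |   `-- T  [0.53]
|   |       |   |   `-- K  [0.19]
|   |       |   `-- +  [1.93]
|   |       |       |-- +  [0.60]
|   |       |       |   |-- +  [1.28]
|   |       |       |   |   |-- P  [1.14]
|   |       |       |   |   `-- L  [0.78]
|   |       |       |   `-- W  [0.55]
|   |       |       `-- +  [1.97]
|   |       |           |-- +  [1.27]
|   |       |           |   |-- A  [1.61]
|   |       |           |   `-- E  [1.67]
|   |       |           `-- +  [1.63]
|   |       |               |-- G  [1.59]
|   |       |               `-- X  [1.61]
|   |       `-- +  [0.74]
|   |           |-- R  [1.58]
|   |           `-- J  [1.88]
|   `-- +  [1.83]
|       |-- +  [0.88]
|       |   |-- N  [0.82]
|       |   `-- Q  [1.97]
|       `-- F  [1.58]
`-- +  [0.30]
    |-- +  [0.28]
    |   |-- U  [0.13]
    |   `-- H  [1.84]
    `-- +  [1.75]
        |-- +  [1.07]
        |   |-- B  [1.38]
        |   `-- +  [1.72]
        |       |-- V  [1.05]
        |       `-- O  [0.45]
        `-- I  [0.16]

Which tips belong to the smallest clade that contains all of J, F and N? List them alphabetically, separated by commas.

A, C, D, E, F, G, J, K, L, M, N, P, Q, R, S, T, W, X

Tracing J: it sits inside (R,J).
Tracing F: it sits inside ((N,Q),F).
Tracing N: it sits inside (N,Q).
The smallest clade enclosing all 3 is (((M,(D,S)),((((C,T),K),(((P,L),W),((A,E),(G,X)))),(R,J))),((N,Q),F)); the answer is its 18 terminal taxa in alphabetical order.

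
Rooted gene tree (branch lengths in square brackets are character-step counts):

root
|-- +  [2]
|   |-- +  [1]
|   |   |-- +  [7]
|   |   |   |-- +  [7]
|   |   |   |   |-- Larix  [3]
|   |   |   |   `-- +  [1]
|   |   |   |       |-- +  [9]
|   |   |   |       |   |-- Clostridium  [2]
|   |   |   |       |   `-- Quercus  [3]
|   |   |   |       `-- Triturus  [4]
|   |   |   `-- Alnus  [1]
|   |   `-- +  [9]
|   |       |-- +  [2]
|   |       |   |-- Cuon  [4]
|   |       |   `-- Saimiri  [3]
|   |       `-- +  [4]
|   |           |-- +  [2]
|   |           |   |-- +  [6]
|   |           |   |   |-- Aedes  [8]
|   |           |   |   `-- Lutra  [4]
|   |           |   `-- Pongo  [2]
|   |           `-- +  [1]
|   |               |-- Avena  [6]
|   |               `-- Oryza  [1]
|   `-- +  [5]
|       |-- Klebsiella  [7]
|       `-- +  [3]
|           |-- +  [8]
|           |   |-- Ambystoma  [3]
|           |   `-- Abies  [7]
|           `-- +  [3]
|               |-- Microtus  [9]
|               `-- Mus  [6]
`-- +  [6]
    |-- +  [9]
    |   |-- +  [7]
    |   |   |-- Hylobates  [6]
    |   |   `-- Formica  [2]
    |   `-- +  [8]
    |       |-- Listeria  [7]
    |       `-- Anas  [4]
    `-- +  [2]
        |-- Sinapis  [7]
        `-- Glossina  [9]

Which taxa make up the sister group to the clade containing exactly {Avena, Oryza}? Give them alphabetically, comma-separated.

Aedes, Lutra, Pongo

The clade containing exactly {Avena, Oryza} attaches to the tree at the node subtending (((Aedes,Lutra),Pongo),(Avena,Oryza)).
The other lineage descending from that same node — the sister group — is ((Aedes,Lutra),Pongo); its 3 tips in alphabetical order are the answer.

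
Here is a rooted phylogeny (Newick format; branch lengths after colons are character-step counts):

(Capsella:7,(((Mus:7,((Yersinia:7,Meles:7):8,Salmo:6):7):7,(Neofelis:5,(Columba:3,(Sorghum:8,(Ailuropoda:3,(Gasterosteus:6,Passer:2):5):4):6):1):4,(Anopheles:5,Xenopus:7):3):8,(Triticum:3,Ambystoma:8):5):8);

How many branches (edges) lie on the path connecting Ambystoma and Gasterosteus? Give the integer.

9

The MRCA of Ambystoma and Gasterosteus is the node subtending (((Mus,((Yersinia,Meles),Salmo)),(Neofelis,(Columba,(Sorghum,(Ailuropoda,(Gasterosteus,Passer))))),(Anopheles,Xenopus)),(Triticum,Ambystoma)).
From Ambystoma up to that node: 2 branches. From Gasterosteus up to the same node: 7 branches. Total: 2 + 7 = 9.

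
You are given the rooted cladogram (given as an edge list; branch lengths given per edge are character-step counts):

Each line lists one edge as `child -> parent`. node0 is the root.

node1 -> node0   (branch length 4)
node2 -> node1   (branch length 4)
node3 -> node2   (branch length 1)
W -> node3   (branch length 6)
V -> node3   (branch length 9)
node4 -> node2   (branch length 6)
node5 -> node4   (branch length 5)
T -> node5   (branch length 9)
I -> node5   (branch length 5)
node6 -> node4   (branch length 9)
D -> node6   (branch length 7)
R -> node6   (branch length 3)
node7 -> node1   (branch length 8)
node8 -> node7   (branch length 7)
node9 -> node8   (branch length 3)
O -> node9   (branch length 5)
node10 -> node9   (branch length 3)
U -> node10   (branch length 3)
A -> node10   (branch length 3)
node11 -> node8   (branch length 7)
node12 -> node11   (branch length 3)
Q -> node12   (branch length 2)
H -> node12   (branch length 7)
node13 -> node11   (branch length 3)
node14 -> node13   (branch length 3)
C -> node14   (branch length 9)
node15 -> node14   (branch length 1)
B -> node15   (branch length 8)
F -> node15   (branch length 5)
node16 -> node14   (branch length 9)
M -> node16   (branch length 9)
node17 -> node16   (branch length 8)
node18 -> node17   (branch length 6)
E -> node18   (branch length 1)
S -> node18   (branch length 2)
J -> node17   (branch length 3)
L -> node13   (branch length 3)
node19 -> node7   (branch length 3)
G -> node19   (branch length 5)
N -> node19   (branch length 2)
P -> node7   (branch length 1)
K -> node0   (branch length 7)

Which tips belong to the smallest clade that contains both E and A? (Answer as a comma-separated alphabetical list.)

Tracing E: it sits inside (E,S).
Tracing A: it sits inside (U,A).
The smallest clade enclosing both is ((O,(U,A)),((Q,H),((C,(B,F),(M,((E,S),J))),L))); the answer is its 13 terminal taxa in alphabetical order.

A, B, C, E, F, H, J, L, M, O, Q, S, U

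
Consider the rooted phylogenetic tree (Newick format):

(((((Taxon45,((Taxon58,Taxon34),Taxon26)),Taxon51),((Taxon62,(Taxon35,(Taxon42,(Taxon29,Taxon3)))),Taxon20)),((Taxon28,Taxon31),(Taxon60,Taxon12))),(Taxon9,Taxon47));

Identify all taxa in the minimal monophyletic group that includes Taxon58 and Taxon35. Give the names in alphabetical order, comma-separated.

Taxon20, Taxon26, Taxon29, Taxon3, Taxon34, Taxon35, Taxon42, Taxon45, Taxon51, Taxon58, Taxon62

Tracing Taxon58: it sits inside (Taxon58,Taxon34).
Tracing Taxon35: it sits inside (Taxon35,(Taxon42,(Taxon29,Taxon3))).
The smallest clade enclosing both is (((Taxon45,((Taxon58,Taxon34),Taxon26)),Taxon51),((Taxon62,(Taxon35,(Taxon42,(Taxon29,Taxon3)))),Taxon20)); the answer is its 11 terminal taxa in alphabetical order.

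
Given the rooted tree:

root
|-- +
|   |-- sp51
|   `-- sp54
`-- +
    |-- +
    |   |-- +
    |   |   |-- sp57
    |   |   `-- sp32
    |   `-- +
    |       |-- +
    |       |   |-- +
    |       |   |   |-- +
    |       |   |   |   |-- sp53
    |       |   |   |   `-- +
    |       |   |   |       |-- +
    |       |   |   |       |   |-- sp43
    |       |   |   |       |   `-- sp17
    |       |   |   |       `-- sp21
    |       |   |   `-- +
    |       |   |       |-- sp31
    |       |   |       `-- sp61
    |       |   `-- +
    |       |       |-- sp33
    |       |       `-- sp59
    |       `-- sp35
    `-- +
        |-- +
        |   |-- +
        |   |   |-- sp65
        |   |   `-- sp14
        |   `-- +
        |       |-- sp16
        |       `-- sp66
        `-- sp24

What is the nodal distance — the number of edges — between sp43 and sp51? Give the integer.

11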